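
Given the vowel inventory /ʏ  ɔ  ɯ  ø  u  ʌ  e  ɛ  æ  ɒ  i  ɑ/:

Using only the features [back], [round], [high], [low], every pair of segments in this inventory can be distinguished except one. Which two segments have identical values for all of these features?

Both /ɛ/ and /e/ are [-back], [-round], [-high], [-low]. Since the list omits [tense] — which does distinguish the mid front unrounded lax vowel from the mid front unrounded tense vowel — this pair collapses; all other pairs remain distinct.

ɛ, e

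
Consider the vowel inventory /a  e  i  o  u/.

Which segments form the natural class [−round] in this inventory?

The feature [round] marks segments produced with lip rounding. In this inventory /a, e, i/ lack that property, so they are [−round]; /o, u/ are [+round].

a, e, i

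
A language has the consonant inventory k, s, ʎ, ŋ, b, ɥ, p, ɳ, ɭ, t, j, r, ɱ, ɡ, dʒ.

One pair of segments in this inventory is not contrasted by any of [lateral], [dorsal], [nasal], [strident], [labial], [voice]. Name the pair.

ɡ, j

On the given features, /ɡ/ and /j/ have an identical profile: [-lateral], [+dorsal], [-nasal], [-strident], [-labial], [+voice]. No other two segments in the inventory coincide on all 6 features. (They do differ in [sonorant], [continuant] and [back], which are not among the given features.)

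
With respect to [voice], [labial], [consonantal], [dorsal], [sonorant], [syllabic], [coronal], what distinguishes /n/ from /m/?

[labial], [coronal]

The two segments share [+voice], [+consonantal], [−dorsal], [+sonorant], [−syllabic]. The only features from the list on which they differ: /n/ is [−labial] while /m/ is [+labial]; /n/ is [+coronal] while /m/ is [−coronal].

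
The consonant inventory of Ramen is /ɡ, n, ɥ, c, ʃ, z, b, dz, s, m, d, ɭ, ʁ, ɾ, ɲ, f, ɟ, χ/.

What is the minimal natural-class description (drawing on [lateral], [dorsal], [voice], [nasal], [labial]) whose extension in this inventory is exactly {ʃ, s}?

[−voice, −labial, −dorsal]

The class [−voice], [−labial], [−dorsal] has exactly /ʃ, s/ as its extension in this inventory. No smaller conjunction from the listed features achieves this: [−labial, −dorsal] alone would also admit /n, z, dz, d, …/; [−voice, −dorsal] alone would also admit /f/; [−voice, −labial] alone would also admit /c, χ/; and checking the remaining two-feature bundles turns up none with this extension.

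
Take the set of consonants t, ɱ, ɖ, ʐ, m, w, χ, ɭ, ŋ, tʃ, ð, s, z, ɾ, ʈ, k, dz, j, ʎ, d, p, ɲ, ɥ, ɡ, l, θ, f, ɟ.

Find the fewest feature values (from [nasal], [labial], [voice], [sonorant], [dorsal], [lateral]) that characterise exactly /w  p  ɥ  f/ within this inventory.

[-nasal, +labial]

Every target segment is [-nasal], [+labial]; each remaining inventory member fails at least one of these. Each conjunct is needed — [+labial] alone would also admit /ɱ, m/; [-nasal] alone would also admit /t, ɖ, ʐ, χ, …/ — and no other single listed feature has exactly this extension, so two is the minimum.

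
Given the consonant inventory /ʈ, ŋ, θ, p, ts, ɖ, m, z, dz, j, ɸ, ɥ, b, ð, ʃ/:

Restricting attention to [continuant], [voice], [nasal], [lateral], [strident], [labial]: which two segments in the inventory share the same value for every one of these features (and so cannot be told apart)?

j, ð

/j/ (palatal glide) and /ð/ (voiced dental fricative) are both [+continuant], [+voice], [−nasal], [−lateral], [−strident], [−labial], so none of the listed features separates them. (They do differ in [sonorant] and [dorsal], which are not among the given features.) Every other pair in the inventory differs on at least one listed feature.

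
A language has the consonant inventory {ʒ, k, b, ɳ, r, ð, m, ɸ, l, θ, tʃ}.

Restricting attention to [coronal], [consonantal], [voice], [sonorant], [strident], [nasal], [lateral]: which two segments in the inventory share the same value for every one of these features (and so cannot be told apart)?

/ɸ/ (voiceless bilabial fricative) and /k/ (voiceless velar stop) are both [−coronal], [+consonantal], [−voice], [−sonorant], [−strident], [−nasal], [−lateral], so none of the listed features separates them. (They do differ in [continuant], [labial] and [dorsal], which are not among the given features.) Every other pair in the inventory differs on at least one listed feature.

ɸ, k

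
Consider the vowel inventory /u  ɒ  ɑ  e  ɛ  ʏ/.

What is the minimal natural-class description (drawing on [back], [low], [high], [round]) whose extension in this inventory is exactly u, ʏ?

[+high]

The target set is precisely the extension of [+high] in this inventory.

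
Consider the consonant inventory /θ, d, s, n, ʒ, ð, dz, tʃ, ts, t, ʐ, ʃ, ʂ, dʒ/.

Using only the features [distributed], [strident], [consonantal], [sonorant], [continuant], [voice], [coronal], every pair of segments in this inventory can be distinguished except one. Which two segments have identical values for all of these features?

/s/ (voiceless alveolar fricative) and /ʂ/ (voiceless retroflex fricative) are both [−distributed], [+strident], [+consonantal], [−sonorant], [+continuant], [−voice], [+coronal], so none of the listed features separates them. (They do differ in [anterior], which is not among the given features.) Every other pair in the inventory differs on at least one listed feature.

s, ʂ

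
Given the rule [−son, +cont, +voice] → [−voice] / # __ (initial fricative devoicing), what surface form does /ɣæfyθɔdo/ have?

Only the initial segment /ɣ/ is both word-initial and matches the structural description. It is a voiced velar fricative, so [−son, +cont, +voice] holds; changing it to [−voice] with all other features held fixed yields /x/ (voiceless velar fricative). No other segment meets both the structural description and the environment, so the output is [xæfyθɔdo].

[xæfyθɔdo]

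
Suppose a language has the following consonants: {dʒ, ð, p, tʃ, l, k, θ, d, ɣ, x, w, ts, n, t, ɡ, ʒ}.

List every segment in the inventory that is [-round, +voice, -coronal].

Checking each segment against [-round], [+voice], [-coronal]: /ɣ/ (voiced velar fricative), /ɡ/ (voiced velar stop) satisfy every feature; every other segment in the inventory fails at least one.

ɣ, ɡ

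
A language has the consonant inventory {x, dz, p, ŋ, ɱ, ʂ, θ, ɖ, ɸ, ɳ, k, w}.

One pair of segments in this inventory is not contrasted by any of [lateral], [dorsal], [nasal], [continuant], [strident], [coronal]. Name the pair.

x, w

On the given features, /x/ and /w/ have an identical profile: [-lateral], [+dorsal], [-nasal], [+continuant], [-strident], [-coronal]. No other two segments in the inventory coincide on all 6 features. (They do differ in [sonorant], [voice], [labial] and [round], which are not among the given features.)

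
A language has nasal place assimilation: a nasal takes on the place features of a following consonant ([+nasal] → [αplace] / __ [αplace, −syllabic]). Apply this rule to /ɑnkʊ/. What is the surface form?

/n/ sits before the [+dorsal] consonant /k/, so it takes on [+dorsal] and surfaces as /ŋ/. The rest of the form is unaffected: [ɑŋkʊ].

[ɑŋkʊ]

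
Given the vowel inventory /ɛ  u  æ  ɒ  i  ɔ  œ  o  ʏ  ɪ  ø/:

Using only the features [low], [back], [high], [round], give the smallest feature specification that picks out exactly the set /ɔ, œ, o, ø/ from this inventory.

[−high, −low, +round]

/ɔ, œ, o, ø/ are all [−high], [−low], [+round], and no other segment in the inventory matches all three values. Dropping any one of them over-generates: [−low, +round] alone would also admit /u, ʏ/; [−high, +round] alone would also admit /ɒ/; [−high, −low] alone would also admit /ɛ/. No other combination of two listed features picks out exactly this set either, so fewer than three features will not do.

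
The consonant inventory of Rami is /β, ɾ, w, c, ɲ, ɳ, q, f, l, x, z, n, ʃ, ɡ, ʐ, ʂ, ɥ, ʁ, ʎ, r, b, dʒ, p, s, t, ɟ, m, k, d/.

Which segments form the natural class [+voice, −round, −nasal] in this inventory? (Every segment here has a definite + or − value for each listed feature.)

Eliminate segments failing any feature: /w, ɥ/ are [+round]; /c, q, f, x, ʃ, ʂ, p, s, t, k/ are [−voice]; /ɲ, ɳ, n, m/ are [+nasal]. The remaining /β, ɾ, l, z, ɡ, ʐ, ʁ, ʎ, r, b, dʒ, ɟ, d/ satisfy [+voice], [−round], [−nasal].

β, ɾ, l, z, ɡ, ʐ, ʁ, ʎ, r, b, dʒ, ɟ, d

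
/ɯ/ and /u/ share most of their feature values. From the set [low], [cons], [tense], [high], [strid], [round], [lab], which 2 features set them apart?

[labial], [round]

/ɯ/ is the high back unrounded vowel and /u/ is the high back rounded tense vowel. Both are [-low], [-consonantal], [+tense], [+high], [-strident]. /ɯ/ is [-labial] while /u/ is [+labial]; /ɯ/ is [-round] while /u/ is [+round], so the distinguishing features are [labial], [round].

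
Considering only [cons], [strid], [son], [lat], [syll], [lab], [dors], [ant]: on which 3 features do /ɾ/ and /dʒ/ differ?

The two segments share [+consonantal], [−lateral], [−syllabic], [−labial], [−dorsal]. The only features from the list on which they differ: /ɾ/ is [+sonorant] while /dʒ/ is [−sonorant]; /ɾ/ is [−strident] while /dʒ/ is [+strident]; /ɾ/ is [+anterior] while /dʒ/ is [−anterior].

[sonorant], [strident], [anterior]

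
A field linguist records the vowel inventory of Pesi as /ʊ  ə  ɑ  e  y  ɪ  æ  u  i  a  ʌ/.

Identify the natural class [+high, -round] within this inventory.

The [+high] segments are /ʊ, y, ɪ, u, i/.
Intersecting with [-round] leaves /ɪ, i/.

ɪ, i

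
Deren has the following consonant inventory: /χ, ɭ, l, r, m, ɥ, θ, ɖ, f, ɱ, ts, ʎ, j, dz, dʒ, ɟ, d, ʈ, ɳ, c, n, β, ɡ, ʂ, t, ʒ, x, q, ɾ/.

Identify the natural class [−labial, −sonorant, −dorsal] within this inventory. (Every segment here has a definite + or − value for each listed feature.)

Among the inventory, the [−labial] segments are /χ, ɭ, l, r, θ, ɖ, ts, ʎ, j, dz, dʒ, ɟ, d, ʈ, ɳ, c, n, ɡ, ʂ, t, ʒ, x, q, ɾ/.
Intersecting with [−sonorant] gives /χ, θ, ɖ, ts, dz, dʒ, ɟ, d, ʈ, c, ɡ, ʂ, t, ʒ, x, q/.
Intersecting with [−dorsal] leaves /θ, ɖ, ts, dz, dʒ, d, ʈ, ʂ, t, ʒ/.

θ, ɖ, ts, dz, dʒ, d, ʈ, ʂ, t, ʒ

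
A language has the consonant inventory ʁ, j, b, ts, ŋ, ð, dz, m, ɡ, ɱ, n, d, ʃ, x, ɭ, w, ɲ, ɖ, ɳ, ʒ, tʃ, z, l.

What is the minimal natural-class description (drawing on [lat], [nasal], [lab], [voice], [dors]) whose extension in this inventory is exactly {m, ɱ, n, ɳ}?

/m, ɱ, n, ɳ/ are all [+nasal], [-dorsal], and no other segment in the inventory matches both values. Dropping any one of them over-generates: [-dorsal] alone would also admit /b, ts, ð, dz, …/; [+nasal] alone would also admit /ŋ, ɲ/. No other single listed feature picks out exactly this set either, so fewer than two features will not do.

[+nasal, -dors]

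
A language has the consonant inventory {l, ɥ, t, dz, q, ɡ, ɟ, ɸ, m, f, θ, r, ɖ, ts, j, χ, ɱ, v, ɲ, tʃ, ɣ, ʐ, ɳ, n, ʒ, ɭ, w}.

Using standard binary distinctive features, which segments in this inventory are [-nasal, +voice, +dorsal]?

Eliminate segments failing any feature: /l, dz, r, ɖ, v, ʐ, ʒ, ɭ/ are [-dorsal]; /t, q, ɸ, f, θ, ts, χ, tʃ/ are [-voice]; /m, ɱ, ɲ, ɳ, n/ are [+nasal]. The remaining /ɥ, ɡ, ɟ, j, ɣ, w/ satisfy [-nasal], [+voice], [+dorsal].

ɥ, ɡ, ɟ, j, ɣ, w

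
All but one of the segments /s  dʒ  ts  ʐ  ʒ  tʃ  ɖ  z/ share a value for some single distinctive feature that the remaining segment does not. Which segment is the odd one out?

The remaining segments after removing /ɖ/ share [+strident]; /ɖ/ (voiced retroflex stop) is [−strident]. For every other candidate removal, the leftover set fails to share any single feature value that the removed segment lacks.

ɖ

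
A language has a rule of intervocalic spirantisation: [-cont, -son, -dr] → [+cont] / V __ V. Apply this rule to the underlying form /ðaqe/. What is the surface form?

The only segment in the rule's environment that also matches [-cont, -son, -dr] is /q/. Applying [+continuant] turns the voiceless uvular stop into /χ/ (voiceless uvular fricative), giving [ðaχe].

[ðaχe]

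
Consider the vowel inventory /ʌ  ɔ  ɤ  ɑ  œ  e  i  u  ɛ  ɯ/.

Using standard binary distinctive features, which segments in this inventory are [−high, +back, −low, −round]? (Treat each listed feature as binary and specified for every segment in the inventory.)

Eliminate segments failing any feature: /ɔ/ is [+round]; /ɑ/ is [+low]; /œ, e, ɛ/ are [−back]; /i, u, ɯ/ are [+high]. The remaining /ʌ, ɤ/ satisfy [−high], [+back], [−low], [−round].

ʌ, ɤ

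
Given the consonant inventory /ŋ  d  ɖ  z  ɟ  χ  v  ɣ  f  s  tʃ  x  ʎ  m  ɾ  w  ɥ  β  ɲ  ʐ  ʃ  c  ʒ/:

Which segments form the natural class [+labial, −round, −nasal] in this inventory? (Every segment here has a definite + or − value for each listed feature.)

Eliminate segments failing any feature: /ŋ, d, ɖ, z, ɟ, χ, ɣ, s, tʃ, x, ʎ, ɾ, ɲ, ʐ, ʃ, c, ʒ/ are [−labial]; /m/ is [+nasal]; /w, ɥ/ are [+round]. The remaining /v, f, β/ satisfy [+labial], [−round], [−nasal].

v, f, β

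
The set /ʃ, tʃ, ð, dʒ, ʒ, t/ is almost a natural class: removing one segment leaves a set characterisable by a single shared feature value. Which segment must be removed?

t

/dʒ, ð, tʃ, ʃ, ʒ/ are all [+distributed], but /t/ (voiceless alveolar stop) is [−distributed]. No other single segment can be removed to leave a set sharing one feature value that the removed segment lacks, so /t/ is the odd one out.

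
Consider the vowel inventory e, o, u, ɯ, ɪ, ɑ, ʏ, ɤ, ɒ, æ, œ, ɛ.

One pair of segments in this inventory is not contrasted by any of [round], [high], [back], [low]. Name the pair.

/ɛ/ (mid front unrounded lax vowel) and /e/ (mid front unrounded tense vowel) are both [−round], [−high], [−back], [−low], so none of the listed features separates them. (They do differ in [tense], which is not among the given features.) Every other pair in the inventory differs on at least one listed feature.

ɛ, e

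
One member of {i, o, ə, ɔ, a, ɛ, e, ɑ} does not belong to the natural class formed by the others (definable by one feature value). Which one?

The remaining segments after removing /i/ share [−high]; /i/ (high front unrounded tense vowel) is [+high]. For every other candidate removal, the leftover set fails to share any single feature value that the removed segment lacks.

i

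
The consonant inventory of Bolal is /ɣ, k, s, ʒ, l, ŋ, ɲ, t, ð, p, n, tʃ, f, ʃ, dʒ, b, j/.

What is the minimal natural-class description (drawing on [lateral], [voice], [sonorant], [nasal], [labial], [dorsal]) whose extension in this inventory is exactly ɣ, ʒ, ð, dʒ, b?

Every target segment is [−sonorant], [+voice]; each remaining inventory member fails at least one of these. Each conjunct is needed — [+voice] alone would also admit /l, ŋ, ɲ, n, …/; [−sonorant] alone would also admit /k, s, t, p, …/ — and no other single listed feature has exactly this extension, so two is the minimum.

[−sonorant, +voice]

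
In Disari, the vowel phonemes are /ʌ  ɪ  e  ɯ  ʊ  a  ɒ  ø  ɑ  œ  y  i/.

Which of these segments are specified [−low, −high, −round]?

ʌ, e

Eliminate segments failing any feature: /ɪ, ɯ, ʊ, y, i/ are [+high]; /a, ɒ, ɑ/ are [+low]; /ø, œ/ are [+round]. The remaining /ʌ, e/ satisfy [−low], [−high], [−round].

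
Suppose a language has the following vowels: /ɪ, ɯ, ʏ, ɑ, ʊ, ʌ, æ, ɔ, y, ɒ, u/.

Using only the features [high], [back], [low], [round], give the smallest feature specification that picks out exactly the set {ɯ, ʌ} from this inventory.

/ɯ, ʌ/ are all [−low], [+back], [−round], and no other segment in the inventory matches all three values. Dropping any one of them over-generates: [+back, −round] alone would also admit /ɑ/; [−low, −round] alone would also admit /ɪ/; [−low, +back] alone would also admit /ʊ, ɔ, u/. No other combination of two listed features picks out exactly this set either, so fewer than three features will not do.

[−low, +back, −round]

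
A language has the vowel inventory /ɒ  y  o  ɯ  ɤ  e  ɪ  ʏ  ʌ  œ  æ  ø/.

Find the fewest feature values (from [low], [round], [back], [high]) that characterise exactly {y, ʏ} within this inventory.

Every target segment is [+high], [+round]; each remaining inventory member fails at least one of these. Each conjunct is needed — [+round] alone would also admit /ɒ, o, œ, ø/; [+high] alone would also admit /ɯ, ɪ/ — and no other single listed feature has exactly this extension, so two is the minimum.

[+high, +round]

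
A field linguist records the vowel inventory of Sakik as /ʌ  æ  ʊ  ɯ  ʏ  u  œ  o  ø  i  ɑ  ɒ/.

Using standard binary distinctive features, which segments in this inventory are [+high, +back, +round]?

The [+high] segments are /ʊ, ɯ, ʏ, u, i/.
Among these, [+back] gives /ʊ, ɯ, u/.
Among these, [+round] leaves /ʊ, u/.

ʊ, u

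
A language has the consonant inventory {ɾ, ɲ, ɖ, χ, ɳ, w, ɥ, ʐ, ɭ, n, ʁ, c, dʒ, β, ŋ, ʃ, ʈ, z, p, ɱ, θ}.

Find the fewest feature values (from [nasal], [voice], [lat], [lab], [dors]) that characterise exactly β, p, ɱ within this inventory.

Every target segment is [+labial], [−dorsal]; each remaining inventory member fails at least one of these. Each conjunct is needed — [−dorsal] alone would also admit /ɾ, ɖ, ɳ, ʐ, …/; [+labial] alone would also admit /w, ɥ/ — and no other single listed feature has exactly this extension, so two is the minimum.

[+lab, −dors]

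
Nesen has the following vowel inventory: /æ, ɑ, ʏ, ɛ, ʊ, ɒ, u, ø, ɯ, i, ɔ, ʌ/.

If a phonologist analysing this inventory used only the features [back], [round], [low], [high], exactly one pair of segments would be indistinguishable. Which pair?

u, ʊ

Both /u/ and /ʊ/ are [+back], [+round], [−low], [+high]. Since the list omits [tense] — which does distinguish the high back rounded tense vowel from the high back rounded lax vowel — this pair collapses; all other pairs remain distinct.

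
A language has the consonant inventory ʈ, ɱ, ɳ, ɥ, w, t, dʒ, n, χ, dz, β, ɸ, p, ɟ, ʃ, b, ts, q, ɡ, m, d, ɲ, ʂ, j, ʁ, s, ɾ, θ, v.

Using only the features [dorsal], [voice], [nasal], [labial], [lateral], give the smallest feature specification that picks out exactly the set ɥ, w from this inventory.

Every target segment is [+labial], [+dorsal]; each remaining inventory member fails at least one of these. Each conjunct is needed — [+dorsal] alone would also admit /χ, ɟ, q, ɡ, …/; [+labial] alone would also admit /ɱ, β, ɸ, p, …/ — and no other single listed feature has exactly this extension, so two is the minimum.

[+labial, +dorsal]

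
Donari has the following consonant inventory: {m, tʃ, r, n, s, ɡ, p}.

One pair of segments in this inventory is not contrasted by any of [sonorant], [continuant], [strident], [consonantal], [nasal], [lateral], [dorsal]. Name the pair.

n, m

/n/ (alveolar nasal) and /m/ (bilabial nasal) are both [+sonorant], [-continuant], [-strident], [+consonantal], [+nasal], [-lateral], [-dorsal], so none of the listed features separates them. (They do differ in [labial] and [coronal], which are not among the given features.) Every other pair in the inventory differs on at least one listed feature.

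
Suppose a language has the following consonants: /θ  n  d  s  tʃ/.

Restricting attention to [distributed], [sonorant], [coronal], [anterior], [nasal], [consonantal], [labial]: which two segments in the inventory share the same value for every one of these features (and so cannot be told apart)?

s, d

Both /s/ and /d/ are [−distributed], [−sonorant], [+coronal], [+anterior], [−nasal], [+consonantal], [−labial]. Since the list omits [voice], [continuant] and [strident] — which do distinguish the voiceless alveolar fricative from the voiced alveolar stop — this pair collapses; all other pairs remain distinct.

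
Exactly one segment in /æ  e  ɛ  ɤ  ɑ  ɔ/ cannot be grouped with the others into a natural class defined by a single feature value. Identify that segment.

/ɛ, ɤ, æ, e, ɑ/ are all [-round], but /ɔ/ (mid back rounded lax vowel) is [+round]. No other single segment can be removed to leave a set sharing one feature value that the removed segment lacks, so /ɔ/ is the odd one out.

ɔ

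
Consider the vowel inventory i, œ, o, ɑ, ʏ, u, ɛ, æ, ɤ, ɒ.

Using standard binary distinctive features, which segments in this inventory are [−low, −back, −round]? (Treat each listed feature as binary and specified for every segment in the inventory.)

Checking each segment against [−low], [−back], [−round]: /i/ (high front unrounded tense vowel), /ɛ/ (mid front unrounded lax vowel) satisfy every feature; every other segment in the inventory fails at least one.

i, ɛ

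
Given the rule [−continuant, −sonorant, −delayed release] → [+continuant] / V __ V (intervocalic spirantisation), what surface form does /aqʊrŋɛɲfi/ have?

/q/ satisfies [−continuant, −sonorant, −delayed release] and sits in V __ V. The [+continuant] counterpart of the voiceless uvular stop is /χ/. Other segments in /aqʊrŋɛɲfi/ either fail the structural description or are not in the environment, so the surface form is [aχʊrŋɛɲfi].

[aχʊrŋɛɲfi]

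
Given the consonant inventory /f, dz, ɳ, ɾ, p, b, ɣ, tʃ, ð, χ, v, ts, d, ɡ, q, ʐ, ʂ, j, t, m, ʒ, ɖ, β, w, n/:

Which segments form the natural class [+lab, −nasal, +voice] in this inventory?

Eliminate segments failing any feature: /f, p/ are [−voice]; /dz, ɳ, ɾ, ɣ, tʃ, ð, χ, ts, d, ɡ, q, ʐ, ʂ, j, t, ʒ, ɖ, n/ are [−labial]; /m/ is [+nasal]. The remaining /b, v, β, w/ satisfy [+labial], [−nasal], [+voice].

b, v, β, w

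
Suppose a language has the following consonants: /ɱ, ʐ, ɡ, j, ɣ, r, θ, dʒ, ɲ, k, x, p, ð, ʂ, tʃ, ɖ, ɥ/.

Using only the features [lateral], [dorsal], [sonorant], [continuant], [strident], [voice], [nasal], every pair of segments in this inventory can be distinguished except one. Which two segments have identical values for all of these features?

On the given features, /j/ and /ɥ/ have an identical profile: [-lateral], [+dorsal], [+sonorant], [+continuant], [-strident], [+voice], [-nasal]. No other two segments in the inventory coincide on all 7 features. (They do differ in [labial] and [round], which are not among the given features.)

j, ɥ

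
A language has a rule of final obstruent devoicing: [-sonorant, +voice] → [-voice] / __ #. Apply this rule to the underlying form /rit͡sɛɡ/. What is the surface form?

/ɡ/ satisfies [-sonorant, +voice] and sits in __ #. The [-voice] counterpart of the voiced velar stop is /k/. Other segments in /rit͡sɛɡ/ either fail the structural description or are not in the environment, so the surface form is [rit͡sɛk].

[rit͡sɛk]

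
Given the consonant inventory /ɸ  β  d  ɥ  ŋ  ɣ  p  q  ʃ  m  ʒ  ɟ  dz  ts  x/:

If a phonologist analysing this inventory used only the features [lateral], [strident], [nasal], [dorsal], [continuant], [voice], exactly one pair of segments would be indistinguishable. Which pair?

Both /ɣ/ and /ɥ/ are [−lateral], [−strident], [−nasal], [+dorsal], [+continuant], [+voice]. Since the list omits [sonorant], [labial], [round] and [back] — which do distinguish the voiced velar fricative from the labial-palatal glide — this pair collapses; all other pairs remain distinct.

ɣ, ɥ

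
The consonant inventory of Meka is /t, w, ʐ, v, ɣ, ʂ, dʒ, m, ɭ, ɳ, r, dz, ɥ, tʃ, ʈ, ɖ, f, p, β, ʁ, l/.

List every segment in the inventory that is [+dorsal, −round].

Checking each segment against [+dorsal], [−round]: /ɣ/ (voiced velar fricative), /ʁ/ (voiced uvular fricative) satisfy every feature; every other segment in the inventory fails at least one.

ɣ, ʁ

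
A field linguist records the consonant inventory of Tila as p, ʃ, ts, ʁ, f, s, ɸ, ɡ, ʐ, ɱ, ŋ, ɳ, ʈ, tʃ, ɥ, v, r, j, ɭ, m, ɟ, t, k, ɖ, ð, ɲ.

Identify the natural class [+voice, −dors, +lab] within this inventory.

The [+voice] segments are /ʁ, ɡ, ʐ, ɱ, ŋ, ɳ, ɥ, v, r, j, ɭ, m, ɟ, ɖ, ð, ɲ/.
Among these, [−dorsal] gives /ʐ, ɱ, ɳ, v, r, ɭ, m, ɖ, ð/.
Within that set, [+labial] leaves /ɱ, v, m/.

ɱ, v, m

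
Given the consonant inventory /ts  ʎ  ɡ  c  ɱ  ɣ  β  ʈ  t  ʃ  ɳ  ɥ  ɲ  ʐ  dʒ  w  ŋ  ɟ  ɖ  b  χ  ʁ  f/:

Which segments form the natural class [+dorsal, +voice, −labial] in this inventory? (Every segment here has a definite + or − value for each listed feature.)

Eliminate segments failing any feature: /ts, ɱ, β, ʈ, t, ʃ, ɳ, ʐ, dʒ, ɖ, b, f/ are [−dorsal]; /c, χ/ are [−voice]; /ɥ, w/ are [+labial]. The remaining /ʎ, ɡ, ɣ, ɲ, ŋ, ɟ, ʁ/ satisfy [+dorsal], [+voice], [−labial].

ʎ, ɡ, ɣ, ɲ, ŋ, ɟ, ʁ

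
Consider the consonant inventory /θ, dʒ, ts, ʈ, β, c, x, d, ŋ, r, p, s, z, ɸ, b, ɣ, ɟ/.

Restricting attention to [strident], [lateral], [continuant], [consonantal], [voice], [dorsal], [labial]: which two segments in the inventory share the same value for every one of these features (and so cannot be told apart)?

/ŋ/ (velar nasal) and /ɟ/ (voiced palatal stop) are both [−strident], [−lateral], [−continuant], [+consonantal], [+voice], [+dorsal], [−labial], so none of the listed features separates them. (They do differ in [sonorant], [nasal] and [back], which are not among the given features.) Every other pair in the inventory differs on at least one listed feature.

ŋ, ɟ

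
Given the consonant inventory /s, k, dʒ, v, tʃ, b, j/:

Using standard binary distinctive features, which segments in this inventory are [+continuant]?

s, v, j

The [+continuant] segments here are /s, v, j/; the remaining /k, dʒ, tʃ, b/ are [−continuant].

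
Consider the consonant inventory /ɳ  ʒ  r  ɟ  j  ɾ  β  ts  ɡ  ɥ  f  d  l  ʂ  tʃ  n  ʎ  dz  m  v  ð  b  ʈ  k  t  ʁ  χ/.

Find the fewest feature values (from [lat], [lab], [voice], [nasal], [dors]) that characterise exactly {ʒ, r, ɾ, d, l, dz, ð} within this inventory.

[+voice, -nasal, -lab, -dors]

The class [+voice], [-nasal], [-labial], [-dorsal] has exactly /ʒ, r, ɾ, d, l, dz, ð/ as its extension in this inventory. No smaller conjunction from the listed features achieves this: [-nasal, -labial, -dorsal] alone would also admit /ts, ʂ, tʃ, ʈ, …/; [+voice, -labial, -dorsal] alone would also admit /ɳ, n/; [+voice, -nasal, -dorsal] alone would also admit /β, v, b/; [+voice, -nasal, -labial] alone would also admit /ɟ, j, ɡ, ʎ, …/; and checking the remaining three-feature bundles turns up none with this extension.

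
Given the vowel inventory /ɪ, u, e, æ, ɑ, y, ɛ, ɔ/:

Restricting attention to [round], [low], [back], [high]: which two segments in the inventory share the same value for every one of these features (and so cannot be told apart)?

ɛ, e

On the given features, /ɛ/ and /e/ have an identical profile: [-round], [-low], [-back], [-high]. No other two segments in the inventory coincide on all 4 features. (They do differ in [tense], which is not among the given features.)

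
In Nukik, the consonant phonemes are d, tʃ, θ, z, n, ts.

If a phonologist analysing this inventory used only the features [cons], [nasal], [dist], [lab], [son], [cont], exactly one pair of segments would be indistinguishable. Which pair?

/d/ (voiced alveolar stop) and /ts/ (voiceless alveolar affricate) are both [+consonantal], [−nasal], [−distributed], [−labial], [−sonorant], [−continuant], so none of the listed features separates them. (They do differ in [voice], [strident] and [delayed release], which are not among the given features.) Every other pair in the inventory differs on at least one listed feature.

d, ts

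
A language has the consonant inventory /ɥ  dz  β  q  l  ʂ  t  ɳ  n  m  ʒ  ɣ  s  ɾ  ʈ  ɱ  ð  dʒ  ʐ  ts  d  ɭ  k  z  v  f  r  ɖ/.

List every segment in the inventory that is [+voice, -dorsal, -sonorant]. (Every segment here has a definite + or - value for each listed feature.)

dz, β, ʒ, ð, dʒ, ʐ, d, z, v, ɖ

The [+voice] segments are /ɥ, dz, β, l, ɳ, n, m, ʒ, ɣ, ɾ, ɱ, ð, dʒ, ʐ, d, ɭ, z, v, r, ɖ/.
Of those, [-dorsal] gives /dz, β, l, ɳ, n, m, ʒ, ɾ, ɱ, ð, dʒ, ʐ, d, ɭ, z, v, r, ɖ/.
Of those, [-sonorant] leaves /dz, β, ʒ, ð, dʒ, ʐ, d, z, v, ɖ/.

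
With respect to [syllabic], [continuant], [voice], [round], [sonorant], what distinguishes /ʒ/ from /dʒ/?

/ʒ/ (voiced postalveolar fricative) and /dʒ/ (voiced postalveolar affricate) agree on [−syllabic], [+voice], [−round], [−sonorant]. They differ on [continuant] (/ʒ/ [+], /dʒ/ [−]).

[continuant]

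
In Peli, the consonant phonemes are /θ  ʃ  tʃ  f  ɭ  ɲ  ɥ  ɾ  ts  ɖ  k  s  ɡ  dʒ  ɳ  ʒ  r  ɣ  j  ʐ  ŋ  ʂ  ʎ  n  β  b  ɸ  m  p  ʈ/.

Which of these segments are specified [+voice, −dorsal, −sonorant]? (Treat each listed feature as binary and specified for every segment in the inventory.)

ɖ, dʒ, ʒ, ʐ, β, b

Checking each segment against [+voice], [−dorsal], [−sonorant]: /ɖ/ (voiced retroflex stop), /dʒ/ (voiced postalveolar affricate), /ʒ/ (voiced postalveolar fricative), /ʐ/ (voiced retroflex fricative), /β/ (voiced bilabial fricative), /b/ (voiced bilabial stop) satisfy every feature; every other segment in the inventory fails at least one.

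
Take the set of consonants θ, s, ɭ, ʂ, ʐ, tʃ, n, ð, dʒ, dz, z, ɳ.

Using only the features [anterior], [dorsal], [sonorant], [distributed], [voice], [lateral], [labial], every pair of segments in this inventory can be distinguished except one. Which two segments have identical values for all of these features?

dz, z

Both /dz/ and /z/ are [+anterior], [−dorsal], [−sonorant], [−distributed], [+voice], [−lateral], [−labial]. Since the list omits [continuant] — which does distinguish the voiced alveolar affricate from the voiced alveolar fricative — this pair collapses; all other pairs remain distinct.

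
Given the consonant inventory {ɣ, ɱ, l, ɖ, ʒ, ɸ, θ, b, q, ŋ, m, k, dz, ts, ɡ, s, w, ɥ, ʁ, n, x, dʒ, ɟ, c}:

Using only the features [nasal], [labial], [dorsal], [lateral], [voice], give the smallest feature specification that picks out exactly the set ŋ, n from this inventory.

/ŋ, n/ are all [+nasal], [-labial], and no other segment in the inventory matches both values. Dropping any one of them over-generates: [-labial] alone would also admit /ɣ, l, ɖ, ʒ, …/; [+nasal] alone would also admit /ɱ, m/. No other single listed feature picks out exactly this set either, so fewer than two features will not do.

[+nasal, -labial]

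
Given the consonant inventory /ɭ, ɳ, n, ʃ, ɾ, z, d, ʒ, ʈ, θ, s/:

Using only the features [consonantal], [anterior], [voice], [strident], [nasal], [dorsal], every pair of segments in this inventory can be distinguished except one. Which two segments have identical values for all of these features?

ɾ, d

On the given features, /ɾ/ and /d/ have an identical profile: [+consonantal], [+anterior], [+voice], [−strident], [−nasal], [−dorsal]. No other two segments in the inventory coincide on all 6 features. (They do differ in [sonorant], which is not among the given features.)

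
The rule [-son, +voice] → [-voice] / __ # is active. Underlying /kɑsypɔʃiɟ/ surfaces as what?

/ɟ/ satisfies [-son, +voice] and sits in __ #. The [-voice] counterpart of the voiced palatal stop is /c/. Other segments in /kɑsypɔʃiɟ/ either fail the structural description or are not in the environment, so the surface form is [kɑsypɔʃic].

[kɑsypɔʃic]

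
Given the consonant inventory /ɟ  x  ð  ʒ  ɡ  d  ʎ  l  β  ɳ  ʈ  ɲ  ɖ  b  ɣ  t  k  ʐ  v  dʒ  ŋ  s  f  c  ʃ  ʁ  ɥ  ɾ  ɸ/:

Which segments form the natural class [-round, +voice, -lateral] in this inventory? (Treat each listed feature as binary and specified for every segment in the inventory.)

ɟ, ð, ʒ, ɡ, d, β, ɳ, ɲ, ɖ, b, ɣ, ʐ, v, dʒ, ŋ, ʁ, ɾ

Checking each segment against [-round], [+voice], [-lateral]: /ɟ/ (voiced palatal stop), /ð/ (voiced dental fricative), /ʒ/ (voiced postalveolar fricative), /ɡ/ (voiced velar stop), /d/ (voiced alveolar stop), /β/ (voiced bilabial fricative), among others, satisfy every feature; every other segment in the inventory fails at least one.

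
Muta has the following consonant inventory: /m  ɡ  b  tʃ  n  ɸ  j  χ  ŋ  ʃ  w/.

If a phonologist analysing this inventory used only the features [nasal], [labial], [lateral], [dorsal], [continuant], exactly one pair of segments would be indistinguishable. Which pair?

/j/ (palatal glide) and /χ/ (voiceless uvular fricative) are both [−nasal], [−labial], [−lateral], [+dorsal], [+continuant], so none of the listed features separates them. (They do differ in [sonorant], [voice], [high] and [back], which are not among the given features.) Every other pair in the inventory differs on at least one listed feature.

j, χ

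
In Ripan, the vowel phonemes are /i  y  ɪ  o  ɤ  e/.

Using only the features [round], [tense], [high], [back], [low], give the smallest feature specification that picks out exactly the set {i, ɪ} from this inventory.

The class [+high], [−round] has exactly /i, ɪ/ as its extension in this inventory. No smaller conjunction from the listed features achieves this: [−round] alone would also admit /ɤ, e/; [+high] alone would also admit /y/; and checking the remaining single features turns up none with this extension.

[+high, −round]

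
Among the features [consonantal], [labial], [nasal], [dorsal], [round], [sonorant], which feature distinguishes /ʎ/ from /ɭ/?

The two segments share [+consonantal], [-labial], [-nasal], [-round], [+sonorant]. The only feature from the list on which they differ: /ʎ/ is [+dorsal] while /ɭ/ is [-dorsal].

[dorsal]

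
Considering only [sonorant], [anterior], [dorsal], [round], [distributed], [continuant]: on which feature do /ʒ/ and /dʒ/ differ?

[continuant]

The two segments share [−sonorant], [−anterior], [−dorsal], [−round], [+distributed]. The only feature from the list on which they differ: /ʒ/ is [+continuant] while /dʒ/ is [−continuant].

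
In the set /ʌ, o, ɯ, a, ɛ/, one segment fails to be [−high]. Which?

Every segment except /ɯ/ is [−high]. /ɯ/ (high back unrounded vowel) is [+high], so it is the exception.

ɯ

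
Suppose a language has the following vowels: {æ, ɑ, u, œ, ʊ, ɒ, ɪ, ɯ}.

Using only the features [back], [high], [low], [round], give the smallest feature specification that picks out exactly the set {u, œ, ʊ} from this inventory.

[−low, +round]

The class [−low], [+round] has exactly /u, œ, ʊ/ as its extension in this inventory. No smaller conjunction from the listed features achieves this: [+round] alone would also admit /ɒ/; [−low] alone would also admit /ɪ, ɯ/; and checking the remaining single features turns up none with this extension.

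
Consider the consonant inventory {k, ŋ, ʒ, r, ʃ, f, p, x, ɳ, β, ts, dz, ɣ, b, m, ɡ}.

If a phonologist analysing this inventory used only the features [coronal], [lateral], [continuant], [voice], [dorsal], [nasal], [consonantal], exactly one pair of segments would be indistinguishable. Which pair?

On the given features, /r/ and /ʒ/ have an identical profile: [+coronal], [−lateral], [+continuant], [+voice], [−dorsal], [−nasal], [+consonantal]. No other two segments in the inventory coincide on all 7 features. (They do differ in [sonorant], [strident] and [anterior], which are not among the given features.)

r, ʒ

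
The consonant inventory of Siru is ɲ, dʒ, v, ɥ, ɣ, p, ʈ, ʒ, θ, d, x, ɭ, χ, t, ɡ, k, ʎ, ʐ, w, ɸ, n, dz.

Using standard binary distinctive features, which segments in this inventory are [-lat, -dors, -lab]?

Eliminate segments failing any feature: /ɲ, ɥ, ɣ, x, χ, ɡ, k, w/ are [+dorsal]; /v, p, ɸ/ are [+labial]; /ɭ, ʎ/ are [+lateral]. The remaining /dʒ, ʈ, ʒ, θ, d, t, ʐ, n, dz/ satisfy [-lateral], [-dorsal], [-labial].

dʒ, ʈ, ʒ, θ, d, t, ʐ, n, dz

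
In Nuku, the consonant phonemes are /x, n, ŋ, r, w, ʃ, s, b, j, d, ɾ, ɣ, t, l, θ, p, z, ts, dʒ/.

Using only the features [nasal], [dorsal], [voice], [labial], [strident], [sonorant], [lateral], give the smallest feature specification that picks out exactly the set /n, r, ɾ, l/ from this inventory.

[+sonorant, -dorsal]

/n, r, ɾ, l/ are all [+sonorant], [-dorsal], and no other segment in the inventory matches both values. Dropping any one of them over-generates: [-dorsal] alone would also admit /ʃ, s, b, d, …/; [+sonorant] alone would also admit /ŋ, w, j/. No other single listed feature picks out exactly this set either, so fewer than two features will not do.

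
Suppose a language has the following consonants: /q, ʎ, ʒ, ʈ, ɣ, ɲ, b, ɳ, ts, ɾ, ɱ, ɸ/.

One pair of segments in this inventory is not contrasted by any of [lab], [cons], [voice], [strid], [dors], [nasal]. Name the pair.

ɣ, ʎ

On the given features, /ɣ/ and /ʎ/ have an identical profile: [-labial], [+consonantal], [+voice], [-strident], [+dorsal], [-nasal]. No other two segments in the inventory coincide on all 6 features. (They do differ in [sonorant], [lateral] and [back], which are not among the given features.)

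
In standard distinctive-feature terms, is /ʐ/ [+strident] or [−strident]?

[+strident]

As the voiced retroflex fricative, /ʐ/ is [+strident].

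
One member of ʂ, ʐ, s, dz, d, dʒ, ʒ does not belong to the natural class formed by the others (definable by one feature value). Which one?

d

The remaining segments after removing /d/ share [+strident]; /d/ (voiced alveolar stop) is [-strident]. For every other candidate removal, the leftover set fails to share any single feature value that the removed segment lacks.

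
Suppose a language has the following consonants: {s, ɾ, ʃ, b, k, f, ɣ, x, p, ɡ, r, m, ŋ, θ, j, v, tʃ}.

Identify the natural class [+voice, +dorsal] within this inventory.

ɣ, ɡ, ŋ, j

Eliminate segments failing any feature: /s, ʃ, k, f, x, p, θ, tʃ/ are [−voice]; /ɾ, b, r, m, v/ are [−dorsal]. The remaining /ɣ, ɡ, ŋ, j/ satisfy [+voice], [+dorsal].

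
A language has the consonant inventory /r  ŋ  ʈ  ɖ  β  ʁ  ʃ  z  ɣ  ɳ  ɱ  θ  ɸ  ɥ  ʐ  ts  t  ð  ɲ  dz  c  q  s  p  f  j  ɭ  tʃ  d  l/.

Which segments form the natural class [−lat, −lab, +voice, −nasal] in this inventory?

Eliminate segments failing any feature: /ŋ, ɳ, ɲ/ are [+nasal]; /ʈ, ʃ, θ, ts, t, c, q, s, tʃ/ are [−voice]; /β, ɱ, ɸ, ɥ, p, f/ are [+labial]; /ɭ, l/ are [+lateral]. The remaining /r, ɖ, ʁ, z, ɣ, ʐ, ð, dz, j, d/ satisfy [−lateral], [−labial], [+voice], [−nasal].

r, ɖ, ʁ, z, ɣ, ʐ, ð, dz, j, d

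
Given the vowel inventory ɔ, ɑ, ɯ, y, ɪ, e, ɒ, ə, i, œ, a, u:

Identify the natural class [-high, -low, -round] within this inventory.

e, ə

Eliminate segments failing any feature: /ɔ, œ/ are [+round]; /ɑ, ɒ, a/ are [+low]; /ɯ, y, ɪ, i, u/ are [+high]. The remaining /e, ə/ satisfy [-high], [-low], [-round].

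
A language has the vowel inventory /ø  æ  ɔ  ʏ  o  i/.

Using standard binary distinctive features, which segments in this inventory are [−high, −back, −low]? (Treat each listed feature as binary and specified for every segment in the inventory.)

ø

Among the inventory, the [−high] segments are /ø, æ, ɔ, o/.
Of those, [−back] gives /ø, æ/.
Among these, [−low] leaves /ø/.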